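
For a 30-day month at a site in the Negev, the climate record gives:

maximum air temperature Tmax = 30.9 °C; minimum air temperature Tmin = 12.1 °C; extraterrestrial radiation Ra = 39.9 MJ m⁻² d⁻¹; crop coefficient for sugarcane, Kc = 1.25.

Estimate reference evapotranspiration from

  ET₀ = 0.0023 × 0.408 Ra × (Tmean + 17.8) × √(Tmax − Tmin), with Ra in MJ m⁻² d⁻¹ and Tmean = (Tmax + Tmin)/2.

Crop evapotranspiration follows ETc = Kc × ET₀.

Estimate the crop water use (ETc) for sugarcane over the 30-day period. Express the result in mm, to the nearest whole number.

239 mm

Tmean = (30.9 + 12.1)/2 = 21.50 °C
0.408 Ra = 0.408 × 39.9 = 16.2792 mm/d equivalent
ET₀ = 0.0023 × 16.2792 × (21.50 + 17.8) × √18.8 = 0.0023 × 16.2792 × 39.30 × 4.3359 = 6.3802 mm/d
ETc = Kc × ET₀ = 1.25 × 6.3802 = 7.9753 mm/d
Over 30 days: 7.9753 × 30 = 239.259 mm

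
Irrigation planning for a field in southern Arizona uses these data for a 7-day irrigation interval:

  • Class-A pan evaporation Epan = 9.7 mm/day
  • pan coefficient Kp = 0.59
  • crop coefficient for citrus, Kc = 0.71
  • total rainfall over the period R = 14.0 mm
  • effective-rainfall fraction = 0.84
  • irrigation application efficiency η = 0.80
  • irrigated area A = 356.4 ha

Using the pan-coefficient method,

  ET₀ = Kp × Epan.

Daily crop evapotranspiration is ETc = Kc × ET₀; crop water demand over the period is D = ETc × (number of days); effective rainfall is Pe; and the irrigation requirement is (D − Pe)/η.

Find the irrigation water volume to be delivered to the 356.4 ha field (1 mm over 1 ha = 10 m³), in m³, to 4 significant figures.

ET₀ = 0.59 × 9.7 = 5.7230 mm/d
ETc = Kc × ET₀ = 0.71 × 5.7230 = 4.0633 mm/d
Crop demand D = ETc × 7 d = 4.0633 × 7 = 28.443 mm
Pe = 0.84 × 14.0 = 11.760 mm
D − Pe = 28.443 − 11.760 = 16.683 mm
Gross irrigation = 16.683 / 0.80 = 20.854 mm
Volume = 20.854 mm × 356.4 ha × 10 = 74323.7 m³

74320 m³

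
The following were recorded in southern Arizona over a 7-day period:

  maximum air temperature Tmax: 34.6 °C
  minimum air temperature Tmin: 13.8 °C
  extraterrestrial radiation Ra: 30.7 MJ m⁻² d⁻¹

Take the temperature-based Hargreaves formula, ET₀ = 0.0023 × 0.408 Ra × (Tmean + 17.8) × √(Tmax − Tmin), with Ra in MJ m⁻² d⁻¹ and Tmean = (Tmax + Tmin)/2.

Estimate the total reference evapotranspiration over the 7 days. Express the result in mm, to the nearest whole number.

Tmean = (34.6 + 13.8)/2 = 24.20 °C
0.408 Ra = 0.408 × 30.7 = 12.5256 mm/d equivalent
ET₀ = 0.0023 × 12.5256 × (24.20 + 17.8) × √20.8 = 0.0023 × 12.5256 × 42.00 × 4.5607 = 5.5183 mm/d
Over 7 days: 5.5183 × 7 = 38.628 mm

39 mm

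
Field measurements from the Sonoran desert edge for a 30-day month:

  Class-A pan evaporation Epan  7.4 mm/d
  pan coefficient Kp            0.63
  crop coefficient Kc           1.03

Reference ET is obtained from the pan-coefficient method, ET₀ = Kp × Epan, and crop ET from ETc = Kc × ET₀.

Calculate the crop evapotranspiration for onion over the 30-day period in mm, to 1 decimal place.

ET₀ = 0.63 × 7.4 = 4.6620 mm/d
ETc = Kc × ET₀ = 1.03 × 4.6620 = 4.8019 mm/d
Over 30 days: 4.8019 × 30 = 144.057 mm

144.1 mm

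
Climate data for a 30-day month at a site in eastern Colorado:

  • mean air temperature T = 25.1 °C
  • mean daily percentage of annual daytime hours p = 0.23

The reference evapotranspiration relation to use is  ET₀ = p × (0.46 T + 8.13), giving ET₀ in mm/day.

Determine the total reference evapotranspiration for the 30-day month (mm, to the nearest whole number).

136 mm

ET₀ = 0.23 × (0.46 × 25.1 + 8.13) = 0.23 × 19.676 = 4.5255 mm/d
Monthly total = 4.5255 × 30 = 135.765 mm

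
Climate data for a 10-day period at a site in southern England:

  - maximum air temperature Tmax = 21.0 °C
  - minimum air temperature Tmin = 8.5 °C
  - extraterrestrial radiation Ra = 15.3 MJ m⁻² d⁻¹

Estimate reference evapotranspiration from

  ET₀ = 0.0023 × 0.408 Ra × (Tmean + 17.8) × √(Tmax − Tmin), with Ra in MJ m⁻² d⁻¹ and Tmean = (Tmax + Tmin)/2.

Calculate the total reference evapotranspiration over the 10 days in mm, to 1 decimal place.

16.5 mm

Tmean = (21.0 + 8.5)/2 = 14.75 °C
0.408 Ra = 0.408 × 15.3 = 6.2424 mm/d equivalent
ET₀ = 0.0023 × 6.2424 × (14.75 + 17.8) × √12.5 = 0.0023 × 6.2424 × 32.55 × 3.5355 = 1.6523 mm/d
Over 10 days: 1.6523 × 10 = 16.523 mm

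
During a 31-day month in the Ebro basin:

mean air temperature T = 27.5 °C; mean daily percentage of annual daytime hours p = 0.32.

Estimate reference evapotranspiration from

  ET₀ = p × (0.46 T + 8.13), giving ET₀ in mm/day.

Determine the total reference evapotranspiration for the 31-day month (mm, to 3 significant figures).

ET₀ = 0.32 × (0.46 × 27.5 + 8.13) = 0.32 × 20.780 = 6.6496 mm/d
Monthly total = 6.6496 × 31 = 206.138 mm

206 mm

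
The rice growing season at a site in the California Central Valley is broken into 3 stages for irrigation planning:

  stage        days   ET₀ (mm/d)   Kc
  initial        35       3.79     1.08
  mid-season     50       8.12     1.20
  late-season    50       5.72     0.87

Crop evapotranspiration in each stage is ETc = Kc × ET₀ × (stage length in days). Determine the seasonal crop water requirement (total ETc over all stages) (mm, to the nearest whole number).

initial: 1.08 × 3.79 × 35 = 143.26 mm
mid-season: 1.20 × 8.12 × 50 = 487.20 mm
late-season: 0.87 × 5.72 × 50 = 248.82 mm
Seasonal total = 879.28 mm

879 mm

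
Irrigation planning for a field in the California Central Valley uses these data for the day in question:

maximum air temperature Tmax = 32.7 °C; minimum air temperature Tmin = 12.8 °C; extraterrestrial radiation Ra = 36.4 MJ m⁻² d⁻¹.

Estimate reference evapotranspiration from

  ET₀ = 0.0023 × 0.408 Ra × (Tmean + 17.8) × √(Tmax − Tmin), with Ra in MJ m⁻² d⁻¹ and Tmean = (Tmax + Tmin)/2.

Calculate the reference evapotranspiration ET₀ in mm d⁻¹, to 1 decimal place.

Tmean = (32.7 + 12.8)/2 = 22.75 °C
0.408 Ra = 0.408 × 36.4 = 14.8512 mm/d equivalent
ET₀ = 0.0023 × 14.8512 × (22.75 + 17.8) × √19.9 = 0.0023 × 14.8512 × 40.55 × 4.4609 = 6.1788 mm/d

6.2 mm d⁻¹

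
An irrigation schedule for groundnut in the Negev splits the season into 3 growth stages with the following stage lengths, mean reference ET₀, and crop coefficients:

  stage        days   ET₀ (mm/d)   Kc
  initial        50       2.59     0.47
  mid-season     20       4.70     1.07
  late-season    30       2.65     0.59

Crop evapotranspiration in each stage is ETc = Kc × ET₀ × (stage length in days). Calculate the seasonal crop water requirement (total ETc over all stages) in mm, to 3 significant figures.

208 mm

initial: 0.47 × 2.59 × 50 = 60.87 mm
mid-season: 1.07 × 4.70 × 20 = 100.58 mm
late-season: 0.59 × 2.65 × 30 = 46.91 mm
Seasonal total = 208.36 mm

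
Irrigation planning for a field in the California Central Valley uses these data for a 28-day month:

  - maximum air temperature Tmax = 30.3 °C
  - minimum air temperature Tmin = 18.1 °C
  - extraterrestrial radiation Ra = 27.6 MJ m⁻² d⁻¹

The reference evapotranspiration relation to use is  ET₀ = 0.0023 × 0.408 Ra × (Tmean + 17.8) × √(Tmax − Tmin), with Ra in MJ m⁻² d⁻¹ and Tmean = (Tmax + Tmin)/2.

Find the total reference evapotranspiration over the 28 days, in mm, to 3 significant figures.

106 mm

Tmean = (30.3 + 18.1)/2 = 24.20 °C
0.408 Ra = 0.408 × 27.6 = 11.2608 mm/d equivalent
ET₀ = 0.0023 × 11.2608 × (24.20 + 17.8) × √12.2 = 0.0023 × 11.2608 × 42.00 × 3.4928 = 3.7994 mm/d
Over 28 days: 3.7994 × 28 = 106.383 mm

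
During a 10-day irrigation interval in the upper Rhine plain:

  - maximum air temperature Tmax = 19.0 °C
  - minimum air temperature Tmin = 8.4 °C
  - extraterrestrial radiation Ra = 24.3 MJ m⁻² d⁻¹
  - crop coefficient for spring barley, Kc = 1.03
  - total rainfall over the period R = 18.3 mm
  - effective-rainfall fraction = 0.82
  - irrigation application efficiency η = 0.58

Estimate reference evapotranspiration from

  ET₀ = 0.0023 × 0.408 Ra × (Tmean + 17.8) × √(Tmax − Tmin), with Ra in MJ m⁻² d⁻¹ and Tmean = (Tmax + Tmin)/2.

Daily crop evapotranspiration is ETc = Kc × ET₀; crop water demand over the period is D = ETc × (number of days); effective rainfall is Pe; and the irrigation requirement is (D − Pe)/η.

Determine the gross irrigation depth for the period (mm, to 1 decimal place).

Tmean = (19.0 + 8.4)/2 = 13.70 °C
0.408 Ra = 0.408 × 24.3 = 9.9144 mm/d equivalent
ET₀ = 0.0023 × 9.9144 × (13.70 + 17.8) × √10.6 = 0.0023 × 9.9144 × 31.50 × 3.2558 = 2.3386 mm/d
ETc = Kc × ET₀ = 1.03 × 2.3386 = 2.4088 mm/d
Crop demand D = ETc × 10 d = 2.4088 × 10 = 24.088 mm
Pe = 0.82 × 18.3 = 15.006 mm
D − Pe = 24.088 − 15.006 = 9.082 mm
Gross irrigation = 9.082 / 0.58 = 15.659 mm

15.7 mm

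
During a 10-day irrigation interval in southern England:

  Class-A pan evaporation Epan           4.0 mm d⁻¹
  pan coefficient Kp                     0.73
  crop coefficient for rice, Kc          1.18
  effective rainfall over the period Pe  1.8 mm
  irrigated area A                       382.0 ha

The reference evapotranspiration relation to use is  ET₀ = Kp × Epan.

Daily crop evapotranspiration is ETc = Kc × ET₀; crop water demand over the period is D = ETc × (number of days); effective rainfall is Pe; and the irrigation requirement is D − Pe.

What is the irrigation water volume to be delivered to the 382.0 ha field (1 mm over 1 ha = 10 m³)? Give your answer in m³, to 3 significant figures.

125000 m³

ET₀ = 0.73 × 4.0 = 2.9200 mm/d
ETc = Kc × ET₀ = 1.18 × 2.9200 = 3.4456 mm/d
Crop demand D = ETc × 10 d = 3.4456 × 10 = 34.456 mm
D − Pe = 34.456 − 1.8 = 32.656 mm
Volume = 32.656 mm × 382.0 ha × 10 = 124745.9 m³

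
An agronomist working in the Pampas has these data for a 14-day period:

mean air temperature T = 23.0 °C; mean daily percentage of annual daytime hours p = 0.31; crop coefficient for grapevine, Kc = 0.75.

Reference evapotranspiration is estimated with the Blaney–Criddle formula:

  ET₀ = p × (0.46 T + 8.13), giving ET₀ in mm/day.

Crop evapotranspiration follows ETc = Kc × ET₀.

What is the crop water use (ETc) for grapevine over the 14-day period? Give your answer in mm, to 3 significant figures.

60.9 mm

ET₀ = 0.31 × (0.46 × 23.0 + 8.13) = 0.31 × 18.710 = 5.8001 mm/d
ETc = Kc × ET₀ = 0.75 × 5.8001 = 4.3501 mm/d
Over 14 days: 4.3501 × 14 = 60.901 mm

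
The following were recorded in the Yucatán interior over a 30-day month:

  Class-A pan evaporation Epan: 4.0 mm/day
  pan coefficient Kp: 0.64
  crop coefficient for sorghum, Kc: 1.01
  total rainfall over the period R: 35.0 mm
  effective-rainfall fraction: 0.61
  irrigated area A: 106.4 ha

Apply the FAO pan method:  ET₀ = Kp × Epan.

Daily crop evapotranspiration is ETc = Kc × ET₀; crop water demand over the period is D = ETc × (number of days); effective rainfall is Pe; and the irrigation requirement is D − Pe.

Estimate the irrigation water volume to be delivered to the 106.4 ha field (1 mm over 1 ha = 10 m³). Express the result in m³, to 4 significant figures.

ET₀ = 0.64 × 4.0 = 2.5600 mm/d
ETc = Kc × ET₀ = 1.01 × 2.5600 = 2.5856 mm/d
Crop demand D = ETc × 30 d = 2.5856 × 30 = 77.568 mm
Pe = 0.61 × 35.0 = 21.350 mm
D − Pe = 77.568 − 21.350 = 56.218 mm
Volume = 56.218 mm × 106.4 ha × 10 = 59816.0 m³

59820 m³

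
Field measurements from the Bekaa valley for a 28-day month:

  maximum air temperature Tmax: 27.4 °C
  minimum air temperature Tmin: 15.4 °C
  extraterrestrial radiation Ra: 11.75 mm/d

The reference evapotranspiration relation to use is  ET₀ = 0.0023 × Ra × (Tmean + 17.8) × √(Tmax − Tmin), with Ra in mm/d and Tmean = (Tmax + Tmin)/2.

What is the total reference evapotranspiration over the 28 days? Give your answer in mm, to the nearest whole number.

103 mm

Tmean = (27.4 + 15.4)/2 = 21.40 °C
ET₀ = 0.0023 × 11.75 × (21.40 + 17.8) × √12.0 = 0.0023 × 11.75 × 39.20 × 3.4641 = 3.6698 mm/d
Over 28 days: 3.6698 × 28 = 102.754 mm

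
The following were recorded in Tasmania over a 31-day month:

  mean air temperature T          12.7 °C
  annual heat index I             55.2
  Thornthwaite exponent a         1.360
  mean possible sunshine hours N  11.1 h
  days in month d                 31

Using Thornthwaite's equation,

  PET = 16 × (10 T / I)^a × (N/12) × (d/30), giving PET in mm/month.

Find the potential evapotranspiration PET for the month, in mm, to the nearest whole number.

47 mm

10T/I = 10 × 12.7 / 55.2 = 2.3007
(10T/I)^a = 2.3007^1.360 = 3.1055
Uncorrected PET = 16 × 3.1055 = 49.688 mm
Correction = (N/12)(d/30) = (11.1/12)(31/30) = 0.9558
PET = 49.688 × 0.9558 = 47.492 mm/month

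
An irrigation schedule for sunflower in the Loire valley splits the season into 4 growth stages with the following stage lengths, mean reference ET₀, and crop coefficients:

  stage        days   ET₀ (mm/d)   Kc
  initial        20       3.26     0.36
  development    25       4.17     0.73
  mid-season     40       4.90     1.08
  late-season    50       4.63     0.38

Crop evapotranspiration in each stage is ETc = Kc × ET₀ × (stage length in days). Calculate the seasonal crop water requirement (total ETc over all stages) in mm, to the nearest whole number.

399 mm

initial: 0.36 × 3.26 × 20 = 23.47 mm
development: 0.73 × 4.17 × 25 = 76.10 mm
mid-season: 1.08 × 4.90 × 40 = 211.68 mm
late-season: 0.38 × 4.63 × 50 = 87.97 mm
Seasonal total = 399.22 mm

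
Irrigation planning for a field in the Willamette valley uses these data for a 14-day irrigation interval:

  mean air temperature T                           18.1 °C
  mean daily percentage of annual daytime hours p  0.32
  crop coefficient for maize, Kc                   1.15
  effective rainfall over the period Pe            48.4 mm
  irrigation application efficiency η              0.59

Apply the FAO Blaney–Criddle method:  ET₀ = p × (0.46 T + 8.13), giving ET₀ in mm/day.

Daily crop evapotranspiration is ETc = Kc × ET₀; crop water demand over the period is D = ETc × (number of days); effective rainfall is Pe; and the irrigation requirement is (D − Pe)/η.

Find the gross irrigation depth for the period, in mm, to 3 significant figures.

ET₀ = 0.32 × (0.46 × 18.1 + 8.13) = 0.32 × 16.456 = 5.2659 mm/d
ETc = Kc × ET₀ = 1.15 × 5.2659 = 6.0558 mm/d
Crop demand D = ETc × 14 d = 6.0558 × 14 = 84.781 mm
D − Pe = 84.781 − 48.4 = 36.381 mm
Gross irrigation = 36.381 / 0.59 = 61.663 mm

61.7 mm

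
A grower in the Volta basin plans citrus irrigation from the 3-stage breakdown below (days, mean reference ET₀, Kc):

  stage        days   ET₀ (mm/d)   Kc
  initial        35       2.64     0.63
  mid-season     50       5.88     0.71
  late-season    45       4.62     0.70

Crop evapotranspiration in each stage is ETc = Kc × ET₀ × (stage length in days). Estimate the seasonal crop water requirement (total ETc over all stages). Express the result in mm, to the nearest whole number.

412 mm

initial: 0.63 × 2.64 × 35 = 58.21 mm
mid-season: 0.71 × 5.88 × 50 = 208.74 mm
late-season: 0.70 × 4.62 × 45 = 145.53 mm
Seasonal total = 412.48 mm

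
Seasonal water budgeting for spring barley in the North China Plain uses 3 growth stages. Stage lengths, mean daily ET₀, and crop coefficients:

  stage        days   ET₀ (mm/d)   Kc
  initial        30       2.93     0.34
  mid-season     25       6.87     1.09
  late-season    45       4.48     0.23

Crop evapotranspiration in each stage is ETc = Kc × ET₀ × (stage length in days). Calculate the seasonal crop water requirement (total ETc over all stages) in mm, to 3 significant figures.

263 mm

initial: 0.34 × 2.93 × 30 = 29.89 mm
mid-season: 1.09 × 6.87 × 25 = 187.21 mm
late-season: 0.23 × 4.48 × 45 = 46.37 mm
Seasonal total = 263.47 mm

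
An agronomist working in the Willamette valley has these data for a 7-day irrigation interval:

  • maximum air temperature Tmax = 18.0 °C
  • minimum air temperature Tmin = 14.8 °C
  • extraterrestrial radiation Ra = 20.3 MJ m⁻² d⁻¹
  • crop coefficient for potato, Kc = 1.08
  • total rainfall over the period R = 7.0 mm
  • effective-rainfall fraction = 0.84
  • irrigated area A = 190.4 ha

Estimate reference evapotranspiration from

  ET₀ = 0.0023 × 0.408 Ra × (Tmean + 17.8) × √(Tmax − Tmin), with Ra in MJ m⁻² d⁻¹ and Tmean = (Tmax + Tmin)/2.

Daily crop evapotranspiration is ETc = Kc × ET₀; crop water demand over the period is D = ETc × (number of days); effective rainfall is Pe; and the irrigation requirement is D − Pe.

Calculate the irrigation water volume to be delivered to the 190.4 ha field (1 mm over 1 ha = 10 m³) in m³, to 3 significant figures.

Tmean = (18.0 + 14.8)/2 = 16.40 °C
0.408 Ra = 0.408 × 20.3 = 8.2824 mm/d equivalent
ET₀ = 0.0023 × 8.2824 × (16.40 + 17.8) × √3.2 = 0.0023 × 8.2824 × 34.20 × 1.7889 = 1.1655 mm/d
ETc = Kc × ET₀ = 1.08 × 1.1655 = 1.2587 mm/d
Crop demand D = ETc × 7 d = 1.2587 × 7 = 8.811 mm
Pe = 0.84 × 7.0 = 5.880 mm
D − Pe = 8.811 − 5.880 = 2.931 mm
Volume = 2.931 mm × 190.4 ha × 10 = 5580.6 m³

5580 m³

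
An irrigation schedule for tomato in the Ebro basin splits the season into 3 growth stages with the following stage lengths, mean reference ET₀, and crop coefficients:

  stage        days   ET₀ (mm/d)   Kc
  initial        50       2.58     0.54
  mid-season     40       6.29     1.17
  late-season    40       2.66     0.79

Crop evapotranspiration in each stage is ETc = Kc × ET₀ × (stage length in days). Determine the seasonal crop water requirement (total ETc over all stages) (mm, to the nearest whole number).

448 mm

initial: 0.54 × 2.58 × 50 = 69.66 mm
mid-season: 1.17 × 6.29 × 40 = 294.37 mm
late-season: 0.79 × 2.66 × 40 = 84.06 mm
Seasonal total = 448.09 mm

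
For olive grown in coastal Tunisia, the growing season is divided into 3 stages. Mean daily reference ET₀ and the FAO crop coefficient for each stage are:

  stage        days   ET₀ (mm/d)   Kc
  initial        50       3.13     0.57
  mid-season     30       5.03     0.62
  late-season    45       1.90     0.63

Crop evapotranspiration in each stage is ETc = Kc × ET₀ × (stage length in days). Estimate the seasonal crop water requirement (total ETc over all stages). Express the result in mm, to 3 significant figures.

237 mm

initial: 0.57 × 3.13 × 50 = 89.21 mm
mid-season: 0.62 × 5.03 × 30 = 93.56 mm
late-season: 0.63 × 1.90 × 45 = 53.87 mm
Seasonal total = 236.64 mm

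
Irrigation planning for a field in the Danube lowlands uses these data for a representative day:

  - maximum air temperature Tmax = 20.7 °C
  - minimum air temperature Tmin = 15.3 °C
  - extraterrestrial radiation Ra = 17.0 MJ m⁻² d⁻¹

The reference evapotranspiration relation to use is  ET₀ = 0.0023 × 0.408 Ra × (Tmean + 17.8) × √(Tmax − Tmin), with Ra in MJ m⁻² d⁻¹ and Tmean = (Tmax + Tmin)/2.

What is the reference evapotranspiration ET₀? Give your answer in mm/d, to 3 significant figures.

1.33 mm/d

Tmean = (20.7 + 15.3)/2 = 18.00 °C
0.408 Ra = 0.408 × 17.0 = 6.9360 mm/d equivalent
ET₀ = 0.0023 × 6.9360 × (18.00 + 17.8) × √5.4 = 0.0023 × 6.9360 × 35.80 × 2.3238 = 1.3271 mm/d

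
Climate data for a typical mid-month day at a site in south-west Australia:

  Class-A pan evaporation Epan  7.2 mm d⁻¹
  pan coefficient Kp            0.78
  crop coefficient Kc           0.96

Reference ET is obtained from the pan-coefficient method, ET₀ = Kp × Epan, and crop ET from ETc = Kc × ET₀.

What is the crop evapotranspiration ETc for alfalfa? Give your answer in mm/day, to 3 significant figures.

5.39 mm/day

ET₀ = 0.78 × 7.2 = 5.6160 mm/d
ETc = Kc × ET₀ = 0.96 × 5.6160 = 5.3914 mm/d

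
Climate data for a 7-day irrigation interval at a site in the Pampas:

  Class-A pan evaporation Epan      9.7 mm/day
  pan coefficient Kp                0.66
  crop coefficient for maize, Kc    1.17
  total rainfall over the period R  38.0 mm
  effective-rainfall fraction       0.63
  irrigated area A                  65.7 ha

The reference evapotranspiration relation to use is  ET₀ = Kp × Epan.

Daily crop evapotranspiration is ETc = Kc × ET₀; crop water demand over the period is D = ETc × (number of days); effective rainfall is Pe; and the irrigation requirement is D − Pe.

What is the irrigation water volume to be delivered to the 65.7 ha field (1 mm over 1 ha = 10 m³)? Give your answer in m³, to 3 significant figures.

ET₀ = 0.66 × 9.7 = 6.4020 mm/d
ETc = Kc × ET₀ = 1.17 × 6.4020 = 7.4903 mm/d
Crop demand D = ETc × 7 d = 7.4903 × 7 = 52.432 mm
Pe = 0.63 × 38.0 = 23.940 mm
D − Pe = 52.432 − 23.940 = 28.492 mm
Volume = 28.492 mm × 65.7 ha × 10 = 18719.2 m³

18700 m³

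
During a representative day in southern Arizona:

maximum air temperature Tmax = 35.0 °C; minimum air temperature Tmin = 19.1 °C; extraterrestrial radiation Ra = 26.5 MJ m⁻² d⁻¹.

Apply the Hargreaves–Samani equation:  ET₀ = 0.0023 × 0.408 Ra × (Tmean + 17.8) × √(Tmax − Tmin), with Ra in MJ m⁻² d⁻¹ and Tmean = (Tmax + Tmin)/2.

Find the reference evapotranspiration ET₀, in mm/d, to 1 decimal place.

Tmean = (35.0 + 19.1)/2 = 27.05 °C
0.408 Ra = 0.408 × 26.5 = 10.8120 mm/d equivalent
ET₀ = 0.0023 × 10.8120 × (27.05 + 17.8) × √15.9 = 0.0023 × 10.8120 × 44.85 × 3.9875 = 4.4473 mm/d

4.4 mm/d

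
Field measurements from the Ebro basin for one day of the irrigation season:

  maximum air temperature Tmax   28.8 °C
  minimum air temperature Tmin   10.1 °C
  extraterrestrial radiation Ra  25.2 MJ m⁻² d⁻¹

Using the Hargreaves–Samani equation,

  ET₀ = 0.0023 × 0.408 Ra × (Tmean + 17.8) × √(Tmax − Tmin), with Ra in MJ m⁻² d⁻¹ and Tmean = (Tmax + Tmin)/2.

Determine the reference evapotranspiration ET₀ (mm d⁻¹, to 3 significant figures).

Tmean = (28.8 + 10.1)/2 = 19.45 °C
0.408 Ra = 0.408 × 25.2 = 10.2816 mm/d equivalent
ET₀ = 0.0023 × 10.2816 × (19.45 + 17.8) × √18.7 = 0.0023 × 10.2816 × 37.25 × 4.3243 = 3.8092 mm/d

3.81 mm d⁻¹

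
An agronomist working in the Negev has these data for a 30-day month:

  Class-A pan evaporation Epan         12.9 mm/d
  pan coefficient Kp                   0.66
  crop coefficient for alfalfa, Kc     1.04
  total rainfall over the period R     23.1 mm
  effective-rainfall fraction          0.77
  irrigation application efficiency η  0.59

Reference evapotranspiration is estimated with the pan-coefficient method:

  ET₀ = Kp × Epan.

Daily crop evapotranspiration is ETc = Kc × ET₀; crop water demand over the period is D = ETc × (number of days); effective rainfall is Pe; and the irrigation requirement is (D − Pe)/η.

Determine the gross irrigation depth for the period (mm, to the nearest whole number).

ET₀ = 0.66 × 12.9 = 8.5140 mm/d
ETc = Kc × ET₀ = 1.04 × 8.5140 = 8.8546 mm/d
Crop demand D = ETc × 30 d = 8.8546 × 30 = 265.638 mm
Pe = 0.77 × 23.1 = 17.787 mm
D − Pe = 265.638 − 17.787 = 247.851 mm
Gross irrigation = 247.851 / 0.59 = 420.086 mm

420 mm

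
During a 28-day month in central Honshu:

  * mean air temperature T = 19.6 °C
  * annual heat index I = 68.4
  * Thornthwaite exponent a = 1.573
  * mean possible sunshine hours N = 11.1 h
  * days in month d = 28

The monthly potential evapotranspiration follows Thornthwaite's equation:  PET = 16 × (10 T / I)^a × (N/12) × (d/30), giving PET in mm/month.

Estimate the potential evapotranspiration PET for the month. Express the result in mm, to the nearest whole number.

72 mm

10T/I = 10 × 19.6 / 68.4 = 2.8655
(10T/I)^a = 2.8655^1.573 = 5.2381
Uncorrected PET = 16 × 5.2381 = 83.810 mm
Correction = (N/12)(d/30) = (11.1/12)(28/30) = 0.8633
PET = 83.810 × 0.8633 = 72.353 mm/month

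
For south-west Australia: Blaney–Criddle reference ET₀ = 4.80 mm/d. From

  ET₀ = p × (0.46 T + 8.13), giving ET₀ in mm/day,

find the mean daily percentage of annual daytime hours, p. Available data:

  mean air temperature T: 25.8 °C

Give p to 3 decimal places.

0.240

p = ET₀ / (0.46 T + 8.13) = 4.80 / (0.46 × 25.8 + 8.13) = 4.80 / 19.998 = 0.2400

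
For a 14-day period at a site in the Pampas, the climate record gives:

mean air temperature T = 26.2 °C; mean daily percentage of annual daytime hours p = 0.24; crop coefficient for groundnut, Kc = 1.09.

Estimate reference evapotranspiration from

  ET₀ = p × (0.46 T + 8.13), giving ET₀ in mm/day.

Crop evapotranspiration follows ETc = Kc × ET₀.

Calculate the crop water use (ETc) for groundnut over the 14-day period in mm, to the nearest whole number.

74 mm

ET₀ = 0.24 × (0.46 × 26.2 + 8.13) = 0.24 × 20.182 = 4.8437 mm/d
ETc = Kc × ET₀ = 1.09 × 4.8437 = 5.2796 mm/d
Over 14 days: 5.2796 × 14 = 73.914 mm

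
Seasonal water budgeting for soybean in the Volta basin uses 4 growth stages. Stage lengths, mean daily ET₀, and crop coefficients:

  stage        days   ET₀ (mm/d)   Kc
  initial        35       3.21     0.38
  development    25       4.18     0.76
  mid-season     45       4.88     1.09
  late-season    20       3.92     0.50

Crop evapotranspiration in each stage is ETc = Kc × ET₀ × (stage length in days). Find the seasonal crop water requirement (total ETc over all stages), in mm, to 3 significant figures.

401 mm

initial: 0.38 × 3.21 × 35 = 42.69 mm
development: 0.76 × 4.18 × 25 = 79.42 mm
mid-season: 1.09 × 4.88 × 45 = 239.36 mm
late-season: 0.50 × 3.92 × 20 = 39.20 mm
Seasonal total = 400.67 mm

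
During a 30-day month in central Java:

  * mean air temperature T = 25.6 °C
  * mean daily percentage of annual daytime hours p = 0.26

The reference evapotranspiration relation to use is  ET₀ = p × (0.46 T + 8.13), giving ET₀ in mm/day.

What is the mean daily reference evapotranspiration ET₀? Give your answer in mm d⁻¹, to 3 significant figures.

5.18 mm d⁻¹

ET₀ = 0.26 × (0.46 × 25.6 + 8.13) = 0.26 × 19.906 = 5.1756 mm/d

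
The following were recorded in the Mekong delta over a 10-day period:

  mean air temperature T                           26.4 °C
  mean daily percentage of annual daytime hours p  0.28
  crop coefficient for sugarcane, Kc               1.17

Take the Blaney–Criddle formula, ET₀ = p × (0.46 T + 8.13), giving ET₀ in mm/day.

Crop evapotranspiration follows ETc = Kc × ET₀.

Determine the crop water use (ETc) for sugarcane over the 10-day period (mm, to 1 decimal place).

ET₀ = 0.28 × (0.46 × 26.4 + 8.13) = 0.28 × 20.274 = 5.6767 mm/d
ETc = Kc × ET₀ = 1.17 × 5.6767 = 6.6417 mm/d
Over 10 days: 6.6417 × 10 = 66.417 mm

66.4 mm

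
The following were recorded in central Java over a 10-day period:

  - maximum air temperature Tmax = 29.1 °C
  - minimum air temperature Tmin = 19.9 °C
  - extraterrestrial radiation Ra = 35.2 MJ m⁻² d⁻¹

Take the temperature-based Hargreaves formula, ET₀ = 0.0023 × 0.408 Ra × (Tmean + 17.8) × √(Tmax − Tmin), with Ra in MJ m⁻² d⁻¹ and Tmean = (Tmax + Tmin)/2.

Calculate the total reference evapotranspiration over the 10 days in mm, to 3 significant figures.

Tmean = (29.1 + 19.9)/2 = 24.50 °C
0.408 Ra = 0.408 × 35.2 = 14.3616 mm/d equivalent
ET₀ = 0.0023 × 14.3616 × (24.50 + 17.8) × √9.2 = 0.0023 × 14.3616 × 42.30 × 3.0332 = 4.2381 mm/d
Over 10 days: 4.2381 × 10 = 42.381 mm

42.4 mm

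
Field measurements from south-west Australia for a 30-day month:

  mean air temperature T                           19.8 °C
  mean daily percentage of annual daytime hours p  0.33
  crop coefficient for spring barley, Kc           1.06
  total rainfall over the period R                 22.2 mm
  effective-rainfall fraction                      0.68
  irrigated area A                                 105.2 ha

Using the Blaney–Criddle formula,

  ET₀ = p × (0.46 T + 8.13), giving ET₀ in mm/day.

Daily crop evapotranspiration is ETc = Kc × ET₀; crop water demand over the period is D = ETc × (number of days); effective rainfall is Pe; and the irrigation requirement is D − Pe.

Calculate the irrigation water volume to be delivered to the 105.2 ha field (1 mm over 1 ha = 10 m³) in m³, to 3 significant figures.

ET₀ = 0.33 × (0.46 × 19.8 + 8.13) = 0.33 × 17.238 = 5.6885 mm/d
ETc = Kc × ET₀ = 1.06 × 5.6885 = 6.0298 mm/d
Crop demand D = ETc × 30 d = 6.0298 × 30 = 180.894 mm
Pe = 0.68 × 22.2 = 15.096 mm
D − Pe = 180.894 − 15.096 = 165.798 mm
Volume = 165.798 mm × 105.2 ha × 10 = 174419.5 m³

174000 m³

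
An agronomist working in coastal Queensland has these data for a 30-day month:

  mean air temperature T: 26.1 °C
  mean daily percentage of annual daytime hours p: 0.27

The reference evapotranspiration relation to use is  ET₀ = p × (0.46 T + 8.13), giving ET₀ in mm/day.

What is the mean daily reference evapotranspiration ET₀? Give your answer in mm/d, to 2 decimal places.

5.44 mm/d

ET₀ = 0.27 × (0.46 × 26.1 + 8.13) = 0.27 × 20.136 = 5.4367 mm/d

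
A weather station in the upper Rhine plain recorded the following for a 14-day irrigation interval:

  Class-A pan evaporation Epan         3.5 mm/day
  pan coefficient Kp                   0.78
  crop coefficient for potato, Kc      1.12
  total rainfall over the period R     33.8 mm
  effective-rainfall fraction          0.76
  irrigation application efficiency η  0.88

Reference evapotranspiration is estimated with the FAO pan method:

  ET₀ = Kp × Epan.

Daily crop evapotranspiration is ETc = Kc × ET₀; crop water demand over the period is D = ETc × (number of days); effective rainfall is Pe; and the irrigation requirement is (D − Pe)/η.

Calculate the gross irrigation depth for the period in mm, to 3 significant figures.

ET₀ = 0.78 × 3.5 = 2.7300 mm/d
ETc = Kc × ET₀ = 1.12 × 2.7300 = 3.0576 mm/d
Crop demand D = ETc × 14 d = 3.0576 × 14 = 42.806 mm
Pe = 0.76 × 33.8 = 25.688 mm
D − Pe = 42.806 − 25.688 = 17.118 mm
Gross irrigation = 17.118 / 0.88 = 19.452 mm

19.5 mm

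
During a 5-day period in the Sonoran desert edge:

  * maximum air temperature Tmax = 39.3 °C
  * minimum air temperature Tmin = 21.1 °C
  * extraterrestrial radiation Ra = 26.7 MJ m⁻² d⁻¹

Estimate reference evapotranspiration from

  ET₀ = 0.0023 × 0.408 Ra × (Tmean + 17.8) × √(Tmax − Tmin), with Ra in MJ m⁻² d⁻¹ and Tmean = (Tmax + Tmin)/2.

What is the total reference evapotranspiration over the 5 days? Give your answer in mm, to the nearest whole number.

Tmean = (39.3 + 21.1)/2 = 30.20 °C
0.408 Ra = 0.408 × 26.7 = 10.8936 mm/d equivalent
ET₀ = 0.0023 × 10.8936 × (30.20 + 17.8) × √18.2 = 0.0023 × 10.8936 × 48.00 × 4.2661 = 5.1306 mm/d
Over 5 days: 5.1306 × 5 = 25.653 mm

26 mm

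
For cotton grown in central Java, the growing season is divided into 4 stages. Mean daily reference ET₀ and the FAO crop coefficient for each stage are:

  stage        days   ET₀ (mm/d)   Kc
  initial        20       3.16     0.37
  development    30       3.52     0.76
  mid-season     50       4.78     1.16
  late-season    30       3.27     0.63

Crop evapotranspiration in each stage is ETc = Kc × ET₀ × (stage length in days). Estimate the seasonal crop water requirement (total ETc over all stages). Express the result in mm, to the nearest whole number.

initial: 0.37 × 3.16 × 20 = 23.38 mm
development: 0.76 × 3.52 × 30 = 80.26 mm
mid-season: 1.16 × 4.78 × 50 = 277.24 mm
late-season: 0.63 × 3.27 × 30 = 61.80 mm
Seasonal total = 442.68 mm

443 mm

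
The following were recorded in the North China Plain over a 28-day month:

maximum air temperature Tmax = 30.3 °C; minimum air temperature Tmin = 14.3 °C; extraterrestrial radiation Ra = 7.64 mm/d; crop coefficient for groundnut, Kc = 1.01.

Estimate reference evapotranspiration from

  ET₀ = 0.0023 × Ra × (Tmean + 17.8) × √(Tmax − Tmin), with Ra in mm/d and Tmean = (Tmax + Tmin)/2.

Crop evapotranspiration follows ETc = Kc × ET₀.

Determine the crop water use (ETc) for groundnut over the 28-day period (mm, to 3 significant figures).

79.7 mm

Tmean = (30.3 + 14.3)/2 = 22.30 °C
ET₀ = 0.0023 × 7.64 × (22.30 + 17.8) × √16.0 = 0.0023 × 7.64 × 40.10 × 4.0000 = 2.8185 mm/d
ETc = Kc × ET₀ = 1.01 × 2.8185 = 2.8467 mm/d
Over 28 days: 2.8467 × 28 = 79.708 mm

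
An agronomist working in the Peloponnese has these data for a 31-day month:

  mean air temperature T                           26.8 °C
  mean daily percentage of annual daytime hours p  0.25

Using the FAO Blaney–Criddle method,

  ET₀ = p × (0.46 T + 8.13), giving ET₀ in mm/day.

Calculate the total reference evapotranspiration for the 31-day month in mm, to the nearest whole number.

ET₀ = 0.25 × (0.46 × 26.8 + 8.13) = 0.25 × 20.458 = 5.1145 mm/d
Monthly total = 5.1145 × 31 = 158.550 mm

159 mm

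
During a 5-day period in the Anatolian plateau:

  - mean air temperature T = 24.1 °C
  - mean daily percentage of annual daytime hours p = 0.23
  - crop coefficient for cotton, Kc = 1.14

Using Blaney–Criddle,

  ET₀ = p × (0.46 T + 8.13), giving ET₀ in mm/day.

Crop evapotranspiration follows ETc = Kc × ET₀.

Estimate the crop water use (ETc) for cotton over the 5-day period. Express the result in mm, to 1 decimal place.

ET₀ = 0.23 × (0.46 × 24.1 + 8.13) = 0.23 × 19.216 = 4.4197 mm/d
ETc = Kc × ET₀ = 1.14 × 4.4197 = 5.0385 mm/d
Over 5 days: 5.0385 × 5 = 25.193 mm

25.2 mm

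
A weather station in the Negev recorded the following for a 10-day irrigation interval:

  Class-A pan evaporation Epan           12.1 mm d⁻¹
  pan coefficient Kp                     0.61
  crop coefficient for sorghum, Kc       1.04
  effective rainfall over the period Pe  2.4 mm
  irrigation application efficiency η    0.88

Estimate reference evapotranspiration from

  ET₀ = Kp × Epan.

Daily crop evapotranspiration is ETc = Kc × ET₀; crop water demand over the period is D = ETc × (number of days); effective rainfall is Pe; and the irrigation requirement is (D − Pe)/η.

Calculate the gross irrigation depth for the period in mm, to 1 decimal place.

ET₀ = 0.61 × 12.1 = 7.3810 mm/d
ETc = Kc × ET₀ = 1.04 × 7.3810 = 7.6762 mm/d
Crop demand D = ETc × 10 d = 7.6762 × 10 = 76.762 mm
D − Pe = 76.762 − 2.4 = 74.362 mm
Gross irrigation = 74.362 / 0.88 = 84.502 mm

84.5 mm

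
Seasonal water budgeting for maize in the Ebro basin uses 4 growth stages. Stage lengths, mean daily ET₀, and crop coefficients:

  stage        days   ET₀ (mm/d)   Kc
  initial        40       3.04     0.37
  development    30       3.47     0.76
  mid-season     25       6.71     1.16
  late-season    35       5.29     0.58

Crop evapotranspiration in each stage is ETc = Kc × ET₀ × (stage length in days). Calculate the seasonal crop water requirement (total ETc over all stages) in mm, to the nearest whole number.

initial: 0.37 × 3.04 × 40 = 44.99 mm
development: 0.76 × 3.47 × 30 = 79.12 mm
mid-season: 1.16 × 6.71 × 25 = 194.59 mm
late-season: 0.58 × 5.29 × 35 = 107.39 mm
Seasonal total = 426.09 mm

426 mm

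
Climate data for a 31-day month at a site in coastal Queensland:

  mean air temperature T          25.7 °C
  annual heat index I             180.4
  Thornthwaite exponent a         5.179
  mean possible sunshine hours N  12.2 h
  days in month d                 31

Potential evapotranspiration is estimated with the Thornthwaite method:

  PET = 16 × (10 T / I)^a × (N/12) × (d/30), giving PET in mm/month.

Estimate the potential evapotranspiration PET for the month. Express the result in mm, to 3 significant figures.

105 mm

10T/I = 10 × 25.7 / 180.4 = 1.4246
(10T/I)^a = 1.4246^5.179 = 6.2514
Uncorrected PET = 16 × 6.2514 = 100.022 mm
Correction = (N/12)(d/30) = (12.2/12)(31/30) = 1.0506
PET = 100.022 × 1.0506 = 105.083 mm/month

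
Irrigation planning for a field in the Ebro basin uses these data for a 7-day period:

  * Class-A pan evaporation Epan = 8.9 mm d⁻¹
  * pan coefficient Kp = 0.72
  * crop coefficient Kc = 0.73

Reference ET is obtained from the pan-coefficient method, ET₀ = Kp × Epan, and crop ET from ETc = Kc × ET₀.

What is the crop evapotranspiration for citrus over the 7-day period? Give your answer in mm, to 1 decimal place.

ET₀ = 0.72 × 8.9 = 6.4080 mm/d
ETc = Kc × ET₀ = 0.73 × 6.4080 = 4.6778 mm/d
Over 7 days: 4.6778 × 7 = 32.745 mm

32.7 mm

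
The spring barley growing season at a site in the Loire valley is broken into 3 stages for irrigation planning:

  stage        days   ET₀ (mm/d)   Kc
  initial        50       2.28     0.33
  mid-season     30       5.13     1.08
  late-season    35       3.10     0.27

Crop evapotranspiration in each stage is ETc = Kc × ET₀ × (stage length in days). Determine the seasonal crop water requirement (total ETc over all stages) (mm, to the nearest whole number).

initial: 0.33 × 2.28 × 50 = 37.62 mm
mid-season: 1.08 × 5.13 × 30 = 166.21 mm
late-season: 0.27 × 3.10 × 35 = 29.30 mm
Seasonal total = 233.13 mm

233 mm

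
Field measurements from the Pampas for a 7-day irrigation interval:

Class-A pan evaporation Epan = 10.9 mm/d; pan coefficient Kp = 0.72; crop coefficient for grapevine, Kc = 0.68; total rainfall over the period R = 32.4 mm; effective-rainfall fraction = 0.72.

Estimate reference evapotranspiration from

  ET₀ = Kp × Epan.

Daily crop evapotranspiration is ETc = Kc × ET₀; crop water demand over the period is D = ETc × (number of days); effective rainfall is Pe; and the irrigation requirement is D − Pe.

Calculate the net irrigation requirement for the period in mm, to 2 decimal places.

14.03 mm

ET₀ = 0.72 × 10.9 = 7.8480 mm/d
ETc = Kc × ET₀ = 0.68 × 7.8480 = 5.3366 mm/d
Crop demand D = ETc × 7 d = 5.3366 × 7 = 37.356 mm
Pe = 0.72 × 32.4 = 23.328 mm
D − Pe = 37.356 − 23.328 = 14.028 mm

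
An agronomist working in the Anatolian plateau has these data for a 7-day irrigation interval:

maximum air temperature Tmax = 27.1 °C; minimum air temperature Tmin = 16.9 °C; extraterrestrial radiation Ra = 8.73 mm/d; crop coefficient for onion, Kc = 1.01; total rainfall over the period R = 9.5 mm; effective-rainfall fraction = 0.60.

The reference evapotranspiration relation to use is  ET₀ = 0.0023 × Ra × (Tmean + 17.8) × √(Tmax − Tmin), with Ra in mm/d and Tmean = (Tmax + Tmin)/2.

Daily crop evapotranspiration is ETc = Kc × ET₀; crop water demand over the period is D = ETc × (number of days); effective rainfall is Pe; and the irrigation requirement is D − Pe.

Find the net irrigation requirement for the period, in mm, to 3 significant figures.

12.3 mm

Tmean = (27.1 + 16.9)/2 = 22.00 °C
ET₀ = 0.0023 × 8.73 × (22.00 + 17.8) × √10.2 = 0.0023 × 8.73 × 39.80 × 3.1937 = 2.5522 mm/d
ETc = Kc × ET₀ = 1.01 × 2.5522 = 2.5777 mm/d
Crop demand D = ETc × 7 d = 2.5777 × 7 = 18.044 mm
Pe = 0.60 × 9.5 = 5.700 mm
D − Pe = 18.044 − 5.700 = 12.344 mm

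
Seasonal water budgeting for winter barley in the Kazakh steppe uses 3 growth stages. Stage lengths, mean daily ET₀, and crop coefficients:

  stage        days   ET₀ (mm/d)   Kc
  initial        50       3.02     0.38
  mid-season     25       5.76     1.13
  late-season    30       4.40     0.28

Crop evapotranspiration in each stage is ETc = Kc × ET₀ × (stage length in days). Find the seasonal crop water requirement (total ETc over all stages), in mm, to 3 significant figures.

initial: 0.38 × 3.02 × 50 = 57.38 mm
mid-season: 1.13 × 5.76 × 25 = 162.72 mm
late-season: 0.28 × 4.40 × 30 = 36.96 mm
Seasonal total = 257.06 mm

257 mm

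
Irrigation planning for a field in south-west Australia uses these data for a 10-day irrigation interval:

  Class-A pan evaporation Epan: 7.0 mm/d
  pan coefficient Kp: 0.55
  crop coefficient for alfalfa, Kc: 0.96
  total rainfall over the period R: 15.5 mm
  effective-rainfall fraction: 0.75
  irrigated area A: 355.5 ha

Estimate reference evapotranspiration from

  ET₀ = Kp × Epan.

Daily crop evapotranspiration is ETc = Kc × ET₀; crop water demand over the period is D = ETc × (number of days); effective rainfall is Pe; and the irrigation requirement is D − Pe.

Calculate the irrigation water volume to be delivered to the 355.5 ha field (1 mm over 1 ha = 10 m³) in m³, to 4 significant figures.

ET₀ = 0.55 × 7.0 = 3.8500 mm/d
ETc = Kc × ET₀ = 0.96 × 3.8500 = 3.6960 mm/d
Crop demand D = ETc × 10 d = 3.6960 × 10 = 36.960 mm
Pe = 0.75 × 15.5 = 11.625 mm
D − Pe = 36.960 − 11.625 = 25.335 mm
Volume = 25.335 mm × 355.5 ha × 10 = 90065.9 m³

90070 m³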